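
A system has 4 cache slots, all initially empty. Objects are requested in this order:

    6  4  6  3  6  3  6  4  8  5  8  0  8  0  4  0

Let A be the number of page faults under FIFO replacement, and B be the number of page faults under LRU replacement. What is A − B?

1

Under FIFO: F F . F . . . . F F . F . . F . → 7 faults.
Under LRU: F F . F . . . . F F . F . . . . → 6 faults.
A − B = 7 − 6 = 1.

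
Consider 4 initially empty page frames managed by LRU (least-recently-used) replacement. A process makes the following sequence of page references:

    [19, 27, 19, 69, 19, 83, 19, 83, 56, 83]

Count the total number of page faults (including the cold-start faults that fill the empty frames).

19: fault, frames [19]
27: fault, frames [19, 27]
19: hit
69: fault, frames [27, 19, 69]
19: hit
83: fault, frames [27, 69, 19, 83]
19: hit
83: hit
56: fault, evict 27, frames [69, 19, 83, 56]
83: hit
Page faults: 5.

5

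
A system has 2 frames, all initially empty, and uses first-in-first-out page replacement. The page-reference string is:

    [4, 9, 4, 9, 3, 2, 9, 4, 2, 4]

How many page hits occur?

4 → miss, frames {4}
9 → miss, frames {4,9}
4 → hit
9 → hit
3 → miss, evict 4, frames {9,3}
2 → miss, evict 9, frames {3,2}
9 → miss, evict 3, frames {2,9}
4 → miss, evict 2, frames {9,4}
2 → miss, evict 9, frames {4,2}
4 → hit
Hits: 3.

3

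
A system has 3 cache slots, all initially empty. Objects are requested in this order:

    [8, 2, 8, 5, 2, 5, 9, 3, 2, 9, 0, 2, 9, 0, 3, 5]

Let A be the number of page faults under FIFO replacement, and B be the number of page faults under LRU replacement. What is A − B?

Under FIFO: F F . F . . F F F . F . F . F F → 10 faults.
Under LRU: F F . F . . F F F . F . . . F F → 9 faults.
A − B = 10 − 9 = 1.

1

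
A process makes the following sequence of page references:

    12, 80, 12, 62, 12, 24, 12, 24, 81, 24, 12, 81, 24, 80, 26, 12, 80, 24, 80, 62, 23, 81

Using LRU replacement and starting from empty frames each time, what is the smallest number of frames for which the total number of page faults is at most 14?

3

f=1: 22 faults
f=2: 16 faults
f=3: 12 faults
f=4: 11 faults
f=5: 9 faults
f=6: 8 faults
f=7: 7 faults
Smallest f with faults ≤ 14 is 3.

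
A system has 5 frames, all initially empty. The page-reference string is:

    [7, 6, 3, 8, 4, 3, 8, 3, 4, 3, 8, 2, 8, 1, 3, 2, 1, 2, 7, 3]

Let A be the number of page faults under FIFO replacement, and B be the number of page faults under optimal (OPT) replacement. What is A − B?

Under FIFO: F F F F F . . . . . . F . F . . . . F F → 9 faults.
Under OPT: F F F F F . . . . . . F . F . . . . . . → 7 faults.
A − B = 9 − 7 = 2.

2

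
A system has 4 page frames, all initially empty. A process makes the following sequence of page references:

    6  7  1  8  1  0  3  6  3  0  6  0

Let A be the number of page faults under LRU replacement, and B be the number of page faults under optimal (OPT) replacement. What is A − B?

1

Under LRU: F F F F . F F F . . . . → 7 faults.
Under OPT: F F F F . F F . . . . . → 6 faults.
A − B = 7 − 6 = 1.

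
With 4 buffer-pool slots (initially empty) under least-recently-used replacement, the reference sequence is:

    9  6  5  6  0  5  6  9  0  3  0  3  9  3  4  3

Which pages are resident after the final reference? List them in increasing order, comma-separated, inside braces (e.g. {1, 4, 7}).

9: fault, frames {9}
6: fault, frames {9,6}
5: fault, frames {9,6,5}
6: hit
0: fault, frames {9,5,6,0}
5: hit
6: hit
9: hit
0: hit
3: fault, evict 5, frames {6,9,0,3}
0: hit
3: hit
9: hit
3: hit
4: fault, evict 6, frames {0,9,3,4}
3: hit

{0, 3, 4, 9}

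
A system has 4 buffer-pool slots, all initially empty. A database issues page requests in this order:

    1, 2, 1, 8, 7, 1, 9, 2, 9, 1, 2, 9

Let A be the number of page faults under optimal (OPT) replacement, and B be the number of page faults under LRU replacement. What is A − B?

-1

Under OPT: F F . F F . F . . . . . → 5 faults.
Under LRU: F F . F F . F F . . . . → 6 faults.
A − B = 5 − 6 = -1.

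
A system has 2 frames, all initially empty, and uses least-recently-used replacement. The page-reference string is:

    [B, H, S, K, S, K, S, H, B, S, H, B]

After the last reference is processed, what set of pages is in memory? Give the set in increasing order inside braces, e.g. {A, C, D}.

B: fault, frames [B]
H: fault, frames [B, H]
S: fault, evict B, frames [H, S]
K: fault, evict H, frames [S, K]
S: hit
K: hit
S: hit
H: fault, evict K, frames [S, H]
B: fault, evict S, frames [H, B]
S: fault, evict H, frames [B, S]
H: fault, evict B, frames [S, H]
B: fault, evict S, frames [H, B]

{B, H}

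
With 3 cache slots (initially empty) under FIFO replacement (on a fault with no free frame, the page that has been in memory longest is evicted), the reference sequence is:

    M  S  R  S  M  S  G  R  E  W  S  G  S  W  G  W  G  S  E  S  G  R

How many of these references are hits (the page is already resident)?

12

M: miss, frames [M]
S: miss, frames [M, S]
R: miss, frames [M, S, R]
S: hit
M: hit
S: hit
G: miss, evict M, frames [S, R, G]
R: hit
E: miss, evict S, frames [R, G, E]
W: miss, evict R, frames [G, E, W]
S: miss, evict G, frames [E, W, S]
G: miss, evict E, frames [W, S, G]
S: hit
W: hit
G: hit
W: hit
G: hit
S: hit
E: miss, evict W, frames [S, G, E]
S: hit
G: hit
R: miss, evict S, frames [G, E, R]
Hits: 12.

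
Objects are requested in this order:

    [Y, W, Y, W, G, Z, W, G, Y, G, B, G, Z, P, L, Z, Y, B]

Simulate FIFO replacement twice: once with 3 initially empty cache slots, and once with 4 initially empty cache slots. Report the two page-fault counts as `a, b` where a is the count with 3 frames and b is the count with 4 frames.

12, 8

3 frames: F F . . F F . . F . F F F F F . F F → 12 faults.
4 frames: F F . . F F . . . . F . . F F . F . → 8 faults.
8 < 12: adding a frame reduced faults, as is typical.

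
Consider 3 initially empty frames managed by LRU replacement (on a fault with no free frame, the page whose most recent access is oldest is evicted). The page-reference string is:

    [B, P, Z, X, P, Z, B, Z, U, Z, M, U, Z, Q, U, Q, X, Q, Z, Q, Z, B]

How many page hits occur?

B: fault, frames [B]
P: fault, frames [B, P]
Z: fault, frames [B, P, Z]
X: fault, evict B, frames [P, Z, X]
P: hit
Z: hit
B: fault, evict X, frames [P, Z, B]
Z: hit
U: fault, evict P, frames [B, Z, U]
Z: hit
M: fault, evict B, frames [U, Z, M]
U: hit
Z: hit
Q: fault, evict M, frames [U, Z, Q]
U: hit
Q: hit
X: fault, evict Z, frames [U, Q, X]
Q: hit
Z: fault, evict U, frames [X, Q, Z]
Q: hit
Z: hit
B: fault, evict X, frames [Q, Z, B]
Hits: 11.

11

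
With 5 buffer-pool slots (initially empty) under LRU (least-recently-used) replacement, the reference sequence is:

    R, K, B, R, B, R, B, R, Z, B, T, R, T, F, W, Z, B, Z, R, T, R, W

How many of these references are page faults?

11

R: miss, frames {R}
K: miss, frames {R,K}
B: miss, frames {R,K,B}
R: hit
B: hit
R: hit
B: hit
R: hit
Z: miss, frames {K,B,R,Z}
B: hit
T: miss, frames {K,R,Z,B,T}
R: hit
T: hit
F: miss, evict K, frames {Z,B,R,T,F}
W: miss, evict Z, frames {B,R,T,F,W}
Z: miss, evict B, frames {R,T,F,W,Z}
B: miss, evict R, frames {T,F,W,Z,B}
Z: hit
R: miss, evict T, frames {F,W,B,Z,R}
T: miss, evict F, frames {W,B,Z,R,T}
R: hit
W: hit
Page faults: 11.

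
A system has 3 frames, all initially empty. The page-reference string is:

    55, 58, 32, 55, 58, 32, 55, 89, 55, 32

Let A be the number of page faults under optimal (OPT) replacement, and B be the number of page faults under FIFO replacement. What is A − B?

Under OPT: F F F . . . . F . . → 4 faults.
Under FIFO: F F F . . . . F F . → 5 faults.
A − B = 4 − 5 = -1.

-1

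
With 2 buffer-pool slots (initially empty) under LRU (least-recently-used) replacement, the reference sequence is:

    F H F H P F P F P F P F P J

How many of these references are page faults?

F: miss, frames [F]
H: miss, frames [F, H]
F: hit
H: hit
P: miss, evict F, frames [H, P]
F: miss, evict H, frames [P, F]
P: hit
F: hit
P: hit
F: hit
P: hit
F: hit
P: hit
J: miss, evict F, frames [P, J]
Page faults: 5.

5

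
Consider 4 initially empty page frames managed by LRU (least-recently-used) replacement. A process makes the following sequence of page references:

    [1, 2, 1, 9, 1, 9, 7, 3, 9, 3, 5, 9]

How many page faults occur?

6

1 → miss, frames {1}
2 → miss, frames {1,2}
1 → hit
9 → miss, frames {2,1,9}
1 → hit
9 → hit
7 → miss, frames {2,1,9,7}
3 → miss, evict 2, frames {1,9,7,3}
9 → hit
3 → hit
5 → miss, evict 1, frames {7,9,3,5}
9 → hit
Page faults: 6.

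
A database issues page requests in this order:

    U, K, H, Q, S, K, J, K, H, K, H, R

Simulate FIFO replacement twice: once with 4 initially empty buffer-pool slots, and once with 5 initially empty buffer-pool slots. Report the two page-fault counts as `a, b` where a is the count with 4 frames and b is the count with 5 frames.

4 frames: F F F F F . F F F . . F → 9 faults.
5 frames: F F F F F . F . . . . F → 7 faults.
7 < 9: adding a frame reduced faults, as is typical.

9, 7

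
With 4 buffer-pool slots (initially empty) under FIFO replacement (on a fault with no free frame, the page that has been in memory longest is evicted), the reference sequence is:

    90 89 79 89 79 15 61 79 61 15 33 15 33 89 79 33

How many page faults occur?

8

90: miss, frames [90]
89: miss, frames [90, 89]
79: miss, frames [90, 89, 79]
89: hit
79: hit
15: miss, frames [90, 89, 79, 15]
61: miss, evict 90, frames [89, 79, 15, 61]
79: hit
61: hit
15: hit
33: miss, evict 89, frames [79, 15, 61, 33]
15: hit
33: hit
89: miss, evict 79, frames [15, 61, 33, 89]
79: miss, evict 15, frames [61, 33, 89, 79]
33: hit
Page faults: 8.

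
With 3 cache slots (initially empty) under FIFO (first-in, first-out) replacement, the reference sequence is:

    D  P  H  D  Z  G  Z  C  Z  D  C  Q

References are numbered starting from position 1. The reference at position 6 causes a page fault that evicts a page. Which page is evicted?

P

pos 1: D → miss, frames [D]
pos 2: P → miss, frames [D, P]
pos 3: H → miss, frames [D, P, H]
pos 4: D → hit
pos 5: Z → miss, evict D, frames [P, H, Z]
pos 6: G → miss, evict P, frames [H, Z, G]
At position 6, page P is evicted.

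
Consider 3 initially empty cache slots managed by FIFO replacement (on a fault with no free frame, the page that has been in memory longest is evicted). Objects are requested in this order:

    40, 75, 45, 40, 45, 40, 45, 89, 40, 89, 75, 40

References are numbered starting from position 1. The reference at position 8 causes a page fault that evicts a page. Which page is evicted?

pos 1: 40 → miss, frames [40]
pos 2: 75 → miss, frames [40, 75]
pos 3: 45 → miss, frames [40, 75, 45]
pos 4: 40 → hit
pos 5: 45 → hit
pos 6: 40 → hit
pos 7: 45 → hit
pos 8: 89 → miss, evict 40, frames [75, 45, 89]
At position 8, page 40 is evicted.

40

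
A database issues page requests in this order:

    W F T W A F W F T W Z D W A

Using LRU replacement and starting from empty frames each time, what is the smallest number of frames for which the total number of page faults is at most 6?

6

f=1: 14 faults
f=2: 13 faults
f=3: 9 faults
f=4: 7 faults
f=5: 7 faults
f=6: 6 faults
Smallest f with faults ≤ 6 is 6.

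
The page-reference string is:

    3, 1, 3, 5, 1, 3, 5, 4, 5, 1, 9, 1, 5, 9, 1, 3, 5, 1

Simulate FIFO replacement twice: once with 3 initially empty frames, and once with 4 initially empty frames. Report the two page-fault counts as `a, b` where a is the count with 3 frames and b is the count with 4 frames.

8, 7

3 frames: F F . F . . . F . . F F F . . F . . → 8 faults.
4 frames: F F . F . . . F . . F . . . . F . F → 7 faults.
7 < 8: adding a frame reduced faults, as is typical.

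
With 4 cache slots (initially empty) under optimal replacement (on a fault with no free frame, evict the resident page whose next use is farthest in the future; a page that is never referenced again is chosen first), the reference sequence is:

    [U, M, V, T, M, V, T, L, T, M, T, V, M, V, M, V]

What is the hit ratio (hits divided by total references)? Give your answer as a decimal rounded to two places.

U: miss, frames {U}
M: miss, frames {U,M}
V: miss, frames {U,M,V}
T: miss, frames {U,M,V,T}
M: hit
V: hit
T: hit
L: miss, evict U, frames {M,V,T,L}
T: hit
M: hit
T: hit
V: hit
M: hit
V: hit
M: hit
V: hit
Hits: 11 of 16 references → 11/16 = 0.6875.

0.69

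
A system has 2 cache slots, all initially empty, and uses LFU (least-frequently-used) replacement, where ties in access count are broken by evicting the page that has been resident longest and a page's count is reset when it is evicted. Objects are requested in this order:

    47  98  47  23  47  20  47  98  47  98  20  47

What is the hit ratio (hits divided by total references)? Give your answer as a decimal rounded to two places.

0.50

47: miss, frames (47)
98: miss, frames (47 98)
47: hit
23: miss, evict 98, frames (47 23)
47: hit
20: miss, evict 23, frames (47 20)
47: hit
98: miss, evict 20, frames (47 98)
47: hit
98: hit
20: miss, evict 98, frames (47 20)
47: hit
Hits: 6 of 12 references → 6/12 = 0.5000.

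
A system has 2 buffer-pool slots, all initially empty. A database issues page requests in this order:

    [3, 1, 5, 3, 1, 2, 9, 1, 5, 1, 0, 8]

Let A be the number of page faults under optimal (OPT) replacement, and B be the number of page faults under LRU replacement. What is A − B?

Under OPT: F F F . F F F . F . F F → 9 faults.
Under LRU: F F F F F F F F F . F F → 11 faults.
A − B = 9 − 11 = -2.

-2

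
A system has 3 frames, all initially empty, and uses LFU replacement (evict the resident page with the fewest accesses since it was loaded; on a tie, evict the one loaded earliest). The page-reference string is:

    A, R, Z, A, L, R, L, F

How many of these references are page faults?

6

A -> fault, frames [A]
R -> fault, frames [A, R]
Z -> fault, frames [A, R, Z]
A -> hit
L -> fault, evict R, frames [A, Z, L]
R -> fault, evict Z, frames [A, L, R]
L -> hit
F -> fault, evict R, frames [A, L, F]
Page faults: 6.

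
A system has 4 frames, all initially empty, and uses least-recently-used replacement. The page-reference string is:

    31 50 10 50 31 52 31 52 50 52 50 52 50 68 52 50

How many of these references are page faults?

31: miss, frames [31]
50: miss, frames [31, 50]
10: miss, frames [31, 50, 10]
50: hit
31: hit
52: miss, frames [10, 50, 31, 52]
31: hit
52: hit
50: hit
52: hit
50: hit
52: hit
50: hit
68: miss, evict 10, frames [31, 52, 50, 68]
52: hit
50: hit
Page faults: 5.

5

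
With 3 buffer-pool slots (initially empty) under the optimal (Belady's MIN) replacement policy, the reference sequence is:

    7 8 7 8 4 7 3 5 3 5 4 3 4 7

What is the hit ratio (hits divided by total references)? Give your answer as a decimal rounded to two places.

0.57

7 → fault, frames {7}
8 → fault, frames {7,8}
7 → hit
8 → hit
4 → fault, frames {7,8,4}
7 → hit
3 → fault, evict 8, frames {7,4,3}
5 → fault, evict 7, frames {4,3,5}
3 → hit
5 → hit
4 → hit
3 → hit
4 → hit
7 → fault, evict 5, frames {4,3,7}
Hits: 8 of 14 references → 8/14 = 0.5714.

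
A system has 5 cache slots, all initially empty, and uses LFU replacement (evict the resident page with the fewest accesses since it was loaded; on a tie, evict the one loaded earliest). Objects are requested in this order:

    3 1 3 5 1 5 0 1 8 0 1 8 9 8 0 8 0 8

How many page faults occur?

3 → fault, frames [3]
1 → fault, frames [3, 1]
3 → hit
5 → fault, frames [3, 1, 5]
1 → hit
5 → hit
0 → fault, frames [3, 1, 5, 0]
1 → hit
8 → fault, frames [3, 1, 5, 0, 8]
0 → hit
1 → hit
8 → hit
9 → fault, evict 3, frames [1, 5, 0, 8, 9]
8 → hit
0 → hit
8 → hit
0 → hit
8 → hit
Page faults: 6.

6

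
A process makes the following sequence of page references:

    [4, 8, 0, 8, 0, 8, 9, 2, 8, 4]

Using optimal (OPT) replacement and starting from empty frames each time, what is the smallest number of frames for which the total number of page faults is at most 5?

f=1: 10 faults
f=2: 6 faults
f=3: 5 faults
f=4: 5 faults
f=5: 5 faults
Smallest f with faults ≤ 5 is 3.

3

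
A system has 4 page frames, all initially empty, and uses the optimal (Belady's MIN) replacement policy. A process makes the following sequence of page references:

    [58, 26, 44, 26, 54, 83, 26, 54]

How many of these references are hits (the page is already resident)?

58 -> fault, frames {58}
26 -> fault, frames {58,26}
44 -> fault, frames {58,26,44}
26 -> hit
54 -> fault, frames {58,26,44,54}
83 -> fault, evict 44, frames {58,26,54,83}
26 -> hit
54 -> hit
Hits: 3.

3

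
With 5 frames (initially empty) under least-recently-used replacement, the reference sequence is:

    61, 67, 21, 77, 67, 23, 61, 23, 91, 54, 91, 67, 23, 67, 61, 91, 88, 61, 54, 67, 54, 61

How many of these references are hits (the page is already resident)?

61 -> fault, frames {61}
67 -> fault, frames {61,67}
21 -> fault, frames {61,67,21}
77 -> fault, frames {61,67,21,77}
67 -> hit
23 -> fault, frames {61,21,77,67,23}
61 -> hit
23 -> hit
91 -> fault, evict 21, frames {77,67,61,23,91}
54 -> fault, evict 77, frames {67,61,23,91,54}
91 -> hit
67 -> hit
23 -> hit
67 -> hit
61 -> hit
91 -> hit
88 -> fault, evict 54, frames {23,67,61,91,88}
61 -> hit
54 -> fault, evict 23, frames {67,91,88,61,54}
67 -> hit
54 -> hit
61 -> hit
Hits: 13.

13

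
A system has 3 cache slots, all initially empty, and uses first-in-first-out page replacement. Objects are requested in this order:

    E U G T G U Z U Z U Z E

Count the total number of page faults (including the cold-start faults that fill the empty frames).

7

E → fault, frames {E}
U → fault, frames {E,U}
G → fault, frames {E,U,G}
T → fault, evict E, frames {U,G,T}
G → hit
U → hit
Z → fault, evict U, frames {G,T,Z}
U → fault, evict G, frames {T,Z,U}
Z → hit
U → hit
Z → hit
E → fault, evict T, frames {Z,U,E}
Page faults: 7.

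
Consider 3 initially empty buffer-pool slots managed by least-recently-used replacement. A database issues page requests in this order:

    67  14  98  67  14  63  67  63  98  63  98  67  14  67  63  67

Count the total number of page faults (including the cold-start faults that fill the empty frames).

7

67: fault, frames [67]
14: fault, frames [67, 14]
98: fault, frames [67, 14, 98]
67: hit
14: hit
63: fault, evict 98, frames [67, 14, 63]
67: hit
63: hit
98: fault, evict 14, frames [67, 63, 98]
63: hit
98: hit
67: hit
14: fault, evict 63, frames [98, 67, 14]
67: hit
63: fault, evict 98, frames [14, 67, 63]
67: hit
Page faults: 7.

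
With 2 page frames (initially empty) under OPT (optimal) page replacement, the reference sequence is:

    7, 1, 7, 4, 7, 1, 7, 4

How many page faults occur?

7: miss, frames {7}
1: miss, frames {7,1}
7: hit
4: miss, evict 1, frames {7,4}
7: hit
1: miss, evict 4, frames {7,1}
7: hit
4: miss, evict 1, frames {7,4}
Page faults: 5.

5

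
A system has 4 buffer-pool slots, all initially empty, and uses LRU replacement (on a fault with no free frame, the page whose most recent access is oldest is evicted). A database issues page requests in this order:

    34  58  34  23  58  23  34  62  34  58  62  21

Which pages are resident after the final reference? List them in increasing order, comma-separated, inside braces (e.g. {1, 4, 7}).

34 -> fault, frames {34}
58 -> fault, frames {34,58}
34 -> hit
23 -> fault, frames {58,34,23}
58 -> hit
23 -> hit
34 -> hit
62 -> fault, frames {58,23,34,62}
34 -> hit
58 -> hit
62 -> hit
21 -> fault, evict 23, frames {34,58,62,21}

{21, 34, 58, 62}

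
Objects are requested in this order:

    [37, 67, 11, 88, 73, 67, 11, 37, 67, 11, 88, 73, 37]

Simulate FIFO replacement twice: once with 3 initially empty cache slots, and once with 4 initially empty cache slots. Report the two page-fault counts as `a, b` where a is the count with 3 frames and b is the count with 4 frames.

3 frames: F F F F F F F F . . F F . → 10 faults.
4 frames: F F F F F . . F F F F F F → 11 faults.
11 > 10: adding a frame increased faults — Belady's anomaly.

10, 11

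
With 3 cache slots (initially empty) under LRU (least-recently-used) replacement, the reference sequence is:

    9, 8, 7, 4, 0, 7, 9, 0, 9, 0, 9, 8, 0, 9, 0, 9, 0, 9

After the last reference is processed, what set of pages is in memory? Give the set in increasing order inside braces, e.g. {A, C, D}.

{0, 8, 9}

9 -> miss, frames [9]
8 -> miss, frames [9, 8]
7 -> miss, frames [9, 8, 7]
4 -> miss, evict 9, frames [8, 7, 4]
0 -> miss, evict 8, frames [7, 4, 0]
7 -> hit
9 -> miss, evict 4, frames [0, 7, 9]
0 -> hit
9 -> hit
0 -> hit
9 -> hit
8 -> miss, evict 7, frames [0, 9, 8]
0 -> hit
9 -> hit
0 -> hit
9 -> hit
0 -> hit
9 -> hit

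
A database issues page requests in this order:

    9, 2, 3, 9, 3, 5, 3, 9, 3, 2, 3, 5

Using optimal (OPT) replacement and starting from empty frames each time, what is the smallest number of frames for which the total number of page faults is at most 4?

f=1: 12 faults
f=2: 7 faults
f=3: 5 faults
f=4: 4 faults
Smallest f with faults ≤ 4 is 4.

4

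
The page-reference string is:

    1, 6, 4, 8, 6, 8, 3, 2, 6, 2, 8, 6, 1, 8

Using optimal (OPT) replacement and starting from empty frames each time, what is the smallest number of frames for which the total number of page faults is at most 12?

2

f=1: 14 faults
f=2: 8 faults
f=3: 7 faults
f=4: 6 faults
f=5: 6 faults
f=6: 6 faults
Smallest f with faults ≤ 12 is 2.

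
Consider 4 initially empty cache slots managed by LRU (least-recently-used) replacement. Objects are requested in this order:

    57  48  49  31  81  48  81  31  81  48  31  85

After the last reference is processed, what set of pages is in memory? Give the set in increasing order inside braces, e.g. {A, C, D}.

57 -> fault, frames (57)
48 -> fault, frames (57 48)
49 -> fault, frames (57 48 49)
31 -> fault, frames (57 48 49 31)
81 -> fault, evict 57, frames (48 49 31 81)
48 -> hit
81 -> hit
31 -> hit
81 -> hit
48 -> hit
31 -> hit
85 -> fault, evict 49, frames (81 48 31 85)

{31, 48, 81, 85}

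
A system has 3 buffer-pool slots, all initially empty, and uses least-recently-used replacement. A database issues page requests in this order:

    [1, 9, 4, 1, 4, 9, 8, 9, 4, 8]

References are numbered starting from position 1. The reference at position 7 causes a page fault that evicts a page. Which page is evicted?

1

pos 1: 1: miss, frames [1]
pos 2: 9: miss, frames [1, 9]
pos 3: 4: miss, frames [1, 9, 4]
pos 4: 1: hit
pos 5: 4: hit
pos 6: 9: hit
pos 7: 8: miss, evict 1, frames [4, 9, 8]
At position 7, page 1 is evicted.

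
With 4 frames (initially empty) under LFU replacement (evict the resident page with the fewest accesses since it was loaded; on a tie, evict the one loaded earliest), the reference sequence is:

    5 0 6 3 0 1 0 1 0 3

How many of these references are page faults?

5: fault, frames (5)
0: fault, frames (5 0)
6: fault, frames (5 0 6)
3: fault, frames (5 0 6 3)
0: hit
1: fault, evict 5, frames (0 6 3 1)
0: hit
1: hit
0: hit
3: hit
Page faults: 5.

5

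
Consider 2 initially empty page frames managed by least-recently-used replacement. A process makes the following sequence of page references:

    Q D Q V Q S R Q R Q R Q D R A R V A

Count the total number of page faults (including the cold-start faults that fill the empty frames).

11

Q -> miss, frames (Q)
D -> miss, frames (Q D)
Q -> hit
V -> miss, evict D, frames (Q V)
Q -> hit
S -> miss, evict V, frames (Q S)
R -> miss, evict Q, frames (S R)
Q -> miss, evict S, frames (R Q)
R -> hit
Q -> hit
R -> hit
Q -> hit
D -> miss, evict R, frames (Q D)
R -> miss, evict Q, frames (D R)
A -> miss, evict D, frames (R A)
R -> hit
V -> miss, evict A, frames (R V)
A -> miss, evict R, frames (V A)
Page faults: 11.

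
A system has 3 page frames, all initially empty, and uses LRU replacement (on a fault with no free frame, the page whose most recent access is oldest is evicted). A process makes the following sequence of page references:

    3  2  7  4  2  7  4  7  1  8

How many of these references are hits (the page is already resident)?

4

3: miss, frames {3}
2: miss, frames {3,2}
7: miss, frames {3,2,7}
4: miss, evict 3, frames {2,7,4}
2: hit
7: hit
4: hit
7: hit
1: miss, evict 2, frames {4,7,1}
8: miss, evict 4, frames {7,1,8}
Hits: 4.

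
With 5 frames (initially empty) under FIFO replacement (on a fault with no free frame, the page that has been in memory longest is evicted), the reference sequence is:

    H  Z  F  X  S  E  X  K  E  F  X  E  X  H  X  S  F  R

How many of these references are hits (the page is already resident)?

H: fault, frames {H}
Z: fault, frames {H,Z}
F: fault, frames {H,Z,F}
X: fault, frames {H,Z,F,X}
S: fault, frames {H,Z,F,X,S}
E: fault, evict H, frames {Z,F,X,S,E}
X: hit
K: fault, evict Z, frames {F,X,S,E,K}
E: hit
F: hit
X: hit
E: hit
X: hit
H: fault, evict F, frames {X,S,E,K,H}
X: hit
S: hit
F: fault, evict X, frames {S,E,K,H,F}
R: fault, evict S, frames {E,K,H,F,R}
Hits: 8.

8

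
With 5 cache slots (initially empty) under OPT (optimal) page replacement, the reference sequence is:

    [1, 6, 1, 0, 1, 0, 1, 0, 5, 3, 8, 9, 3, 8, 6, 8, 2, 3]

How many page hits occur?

10

1 -> fault, frames [1]
6 -> fault, frames [1, 6]
1 -> hit
0 -> fault, frames [1, 6, 0]
1 -> hit
0 -> hit
1 -> hit
0 -> hit
5 -> fault, frames [1, 6, 0, 5]
3 -> fault, frames [1, 6, 0, 5, 3]
8 -> fault, evict 5, frames [1, 6, 0, 3, 8]
9 -> fault, evict 0, frames [1, 6, 3, 8, 9]
3 -> hit
8 -> hit
6 -> hit
8 -> hit
2 -> fault, evict 9, frames [1, 6, 3, 8, 2]
3 -> hit
Hits: 10.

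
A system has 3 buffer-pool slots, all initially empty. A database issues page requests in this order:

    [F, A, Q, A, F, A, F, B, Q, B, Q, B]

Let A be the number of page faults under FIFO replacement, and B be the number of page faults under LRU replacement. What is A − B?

-1

Under FIFO: F F F . . . . F . . . . → 4 faults.
Under LRU: F F F . . . . F F . . . → 5 faults.
A − B = 4 − 5 = -1.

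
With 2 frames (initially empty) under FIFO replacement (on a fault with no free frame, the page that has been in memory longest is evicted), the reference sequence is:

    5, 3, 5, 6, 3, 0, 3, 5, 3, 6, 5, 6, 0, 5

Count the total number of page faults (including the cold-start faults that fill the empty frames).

5 -> fault, frames (5)
3 -> fault, frames (5 3)
5 -> hit
6 -> fault, evict 5, frames (3 6)
3 -> hit
0 -> fault, evict 3, frames (6 0)
3 -> fault, evict 6, frames (0 3)
5 -> fault, evict 0, frames (3 5)
3 -> hit
6 -> fault, evict 3, frames (5 6)
5 -> hit
6 -> hit
0 -> fault, evict 5, frames (6 0)
5 -> fault, evict 6, frames (0 5)
Page faults: 9.

9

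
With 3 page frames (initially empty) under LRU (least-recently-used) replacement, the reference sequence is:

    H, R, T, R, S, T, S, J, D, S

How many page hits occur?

H: fault, frames {H}
R: fault, frames {H,R}
T: fault, frames {H,R,T}
R: hit
S: fault, evict H, frames {T,R,S}
T: hit
S: hit
J: fault, evict R, frames {T,S,J}
D: fault, evict T, frames {S,J,D}
S: hit
Hits: 4.

4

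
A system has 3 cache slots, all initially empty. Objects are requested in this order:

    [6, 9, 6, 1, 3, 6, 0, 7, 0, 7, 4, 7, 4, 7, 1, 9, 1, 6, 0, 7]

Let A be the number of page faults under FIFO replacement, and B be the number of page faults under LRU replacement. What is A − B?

Under FIFO: F F . F F F F F . . F . . . F F . F F F → 13 faults.
Under LRU: F F . F F . F F . . F . . . F F . F F F → 12 faults.
A − B = 13 − 12 = 1.

1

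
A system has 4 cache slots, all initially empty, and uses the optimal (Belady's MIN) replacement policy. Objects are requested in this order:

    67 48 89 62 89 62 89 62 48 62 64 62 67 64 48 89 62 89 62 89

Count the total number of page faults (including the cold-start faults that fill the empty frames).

6

67 → fault, frames [67]
48 → fault, frames [67, 48]
89 → fault, frames [67, 48, 89]
62 → fault, frames [67, 48, 89, 62]
89 → hit
62 → hit
89 → hit
62 → hit
48 → hit
62 → hit
64 → fault, evict 89, frames [67, 48, 62, 64]
62 → hit
67 → hit
64 → hit
48 → hit
89 → fault, evict 64, frames [67, 48, 62, 89]
62 → hit
89 → hit
62 → hit
89 → hit
Page faults: 6.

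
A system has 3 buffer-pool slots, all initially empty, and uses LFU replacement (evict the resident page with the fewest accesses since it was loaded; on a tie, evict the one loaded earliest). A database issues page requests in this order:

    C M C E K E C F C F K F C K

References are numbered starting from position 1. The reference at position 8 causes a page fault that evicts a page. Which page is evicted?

K

pos 1: C: fault, frames (C)
pos 2: M: fault, frames (C M)
pos 3: C: hit
pos 4: E: fault, frames (C M E)
pos 5: K: fault, evict M, frames (C E K)
pos 6: E: hit
pos 7: C: hit
pos 8: F: fault, evict K, frames (C E F)
At position 8, page K is evicted.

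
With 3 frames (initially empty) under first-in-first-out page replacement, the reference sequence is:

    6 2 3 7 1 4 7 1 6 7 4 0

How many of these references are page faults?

9

6 -> miss, frames [6]
2 -> miss, frames [6, 2]
3 -> miss, frames [6, 2, 3]
7 -> miss, evict 6, frames [2, 3, 7]
1 -> miss, evict 2, frames [3, 7, 1]
4 -> miss, evict 3, frames [7, 1, 4]
7 -> hit
1 -> hit
6 -> miss, evict 7, frames [1, 4, 6]
7 -> miss, evict 1, frames [4, 6, 7]
4 -> hit
0 -> miss, evict 4, frames [6, 7, 0]
Page faults: 9.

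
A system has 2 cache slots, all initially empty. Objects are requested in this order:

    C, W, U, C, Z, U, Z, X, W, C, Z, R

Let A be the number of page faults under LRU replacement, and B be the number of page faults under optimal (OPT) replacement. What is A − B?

Under LRU: F F F F F F . F F F F F → 11 faults.
Under OPT: F F F . F . . F F F . F → 8 faults.
A − B = 11 − 8 = 3.

3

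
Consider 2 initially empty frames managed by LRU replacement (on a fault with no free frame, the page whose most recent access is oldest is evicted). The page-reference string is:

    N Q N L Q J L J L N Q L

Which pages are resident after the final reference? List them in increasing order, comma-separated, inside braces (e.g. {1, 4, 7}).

{L, Q}

N -> fault, frames {N}
Q -> fault, frames {N,Q}
N -> hit
L -> fault, evict Q, frames {N,L}
Q -> fault, evict N, frames {L,Q}
J -> fault, evict L, frames {Q,J}
L -> fault, evict Q, frames {J,L}
J -> hit
L -> hit
N -> fault, evict J, frames {L,N}
Q -> fault, evict L, frames {N,Q}
L -> fault, evict N, frames {Q,L}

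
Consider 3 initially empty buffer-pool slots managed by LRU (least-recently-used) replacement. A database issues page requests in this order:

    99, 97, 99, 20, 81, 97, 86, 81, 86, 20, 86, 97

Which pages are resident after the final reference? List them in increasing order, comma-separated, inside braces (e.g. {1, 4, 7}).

99: fault, frames (99)
97: fault, frames (99 97)
99: hit
20: fault, frames (97 99 20)
81: fault, evict 97, frames (99 20 81)
97: fault, evict 99, frames (20 81 97)
86: fault, evict 20, frames (81 97 86)
81: hit
86: hit
20: fault, evict 97, frames (81 86 20)
86: hit
97: fault, evict 81, frames (20 86 97)

{20, 86, 97}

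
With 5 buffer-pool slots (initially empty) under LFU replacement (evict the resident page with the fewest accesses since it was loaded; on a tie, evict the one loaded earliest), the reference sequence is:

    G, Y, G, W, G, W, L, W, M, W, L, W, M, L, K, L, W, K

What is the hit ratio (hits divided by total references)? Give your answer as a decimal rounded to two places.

0.67

G -> fault, frames (G)
Y -> fault, frames (G Y)
G -> hit
W -> fault, frames (G Y W)
G -> hit
W -> hit
L -> fault, frames (G Y W L)
W -> hit
M -> fault, frames (G Y W L M)
W -> hit
L -> hit
W -> hit
M -> hit
L -> hit
K -> fault, evict Y, frames (G W L M K)
L -> hit
W -> hit
K -> hit
Hits: 12 of 18 references → 12/18 = 0.6667.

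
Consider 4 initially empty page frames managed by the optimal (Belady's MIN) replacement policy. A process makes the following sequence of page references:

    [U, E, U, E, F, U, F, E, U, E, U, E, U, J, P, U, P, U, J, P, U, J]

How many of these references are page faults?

5

U -> fault, frames [U]
E -> fault, frames [U, E]
U -> hit
E -> hit
F -> fault, frames [U, E, F]
U -> hit
F -> hit
E -> hit
U -> hit
E -> hit
U -> hit
E -> hit
U -> hit
J -> fault, frames [U, E, F, J]
P -> fault, evict F, frames [U, E, J, P]
U -> hit
P -> hit
U -> hit
J -> hit
P -> hit
U -> hit
J -> hit
Page faults: 5.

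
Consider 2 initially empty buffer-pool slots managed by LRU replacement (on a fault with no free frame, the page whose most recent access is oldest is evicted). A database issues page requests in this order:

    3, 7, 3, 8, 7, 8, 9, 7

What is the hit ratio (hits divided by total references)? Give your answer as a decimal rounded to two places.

3 -> fault, frames [3]
7 -> fault, frames [3, 7]
3 -> hit
8 -> fault, evict 7, frames [3, 8]
7 -> fault, evict 3, frames [8, 7]
8 -> hit
9 -> fault, evict 7, frames [8, 9]
7 -> fault, evict 8, frames [9, 7]
Hits: 2 of 8 references → 2/8 = 0.2500.

0.25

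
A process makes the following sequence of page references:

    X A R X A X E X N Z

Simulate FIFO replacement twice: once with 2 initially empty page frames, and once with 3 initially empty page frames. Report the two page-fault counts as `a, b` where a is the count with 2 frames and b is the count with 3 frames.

2 frames: F F F F F . F F F F → 9 faults.
3 frames: F F F . . . F F F F → 7 faults.
7 < 9: adding a frame reduced faults, as is typical.

9, 7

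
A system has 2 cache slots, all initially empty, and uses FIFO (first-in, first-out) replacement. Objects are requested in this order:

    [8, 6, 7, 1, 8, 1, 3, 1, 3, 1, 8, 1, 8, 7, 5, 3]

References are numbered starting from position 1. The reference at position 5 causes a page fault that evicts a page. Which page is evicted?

pos 1: 8: miss, frames {8}
pos 2: 6: miss, frames {8,6}
pos 3: 7: miss, evict 8, frames {6,7}
pos 4: 1: miss, evict 6, frames {7,1}
pos 5: 8: miss, evict 7, frames {1,8}
At position 5, page 7 is evicted.

7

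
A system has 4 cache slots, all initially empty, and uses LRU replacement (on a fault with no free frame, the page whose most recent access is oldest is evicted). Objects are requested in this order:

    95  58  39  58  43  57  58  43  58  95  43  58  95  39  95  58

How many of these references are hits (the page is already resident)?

95 → miss, frames {95}
58 → miss, frames {95,58}
39 → miss, frames {95,58,39}
58 → hit
43 → miss, frames {95,39,58,43}
57 → miss, evict 95, frames {39,58,43,57}
58 → hit
43 → hit
58 → hit
95 → miss, evict 39, frames {57,43,58,95}
43 → hit
58 → hit
95 → hit
39 → miss, evict 57, frames {43,58,95,39}
95 → hit
58 → hit
Hits: 9.

9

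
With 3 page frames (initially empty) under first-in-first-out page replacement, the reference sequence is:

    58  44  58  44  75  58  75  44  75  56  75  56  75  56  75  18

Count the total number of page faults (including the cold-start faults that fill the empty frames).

5

58: miss, frames {58}
44: miss, frames {58,44}
58: hit
44: hit
75: miss, frames {58,44,75}
58: hit
75: hit
44: hit
75: hit
56: miss, evict 58, frames {44,75,56}
75: hit
56: hit
75: hit
56: hit
75: hit
18: miss, evict 44, frames {75,56,18}
Page faults: 5.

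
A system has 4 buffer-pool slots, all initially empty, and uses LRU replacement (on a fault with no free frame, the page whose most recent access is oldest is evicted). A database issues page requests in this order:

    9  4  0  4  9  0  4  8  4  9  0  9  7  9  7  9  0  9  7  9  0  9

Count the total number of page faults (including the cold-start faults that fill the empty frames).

9 -> fault, frames [9]
4 -> fault, frames [9, 4]
0 -> fault, frames [9, 4, 0]
4 -> hit
9 -> hit
0 -> hit
4 -> hit
8 -> fault, frames [9, 0, 4, 8]
4 -> hit
9 -> hit
0 -> hit
9 -> hit
7 -> fault, evict 8, frames [4, 0, 9, 7]
9 -> hit
7 -> hit
9 -> hit
0 -> hit
9 -> hit
7 -> hit
9 -> hit
0 -> hit
9 -> hit
Page faults: 5.

5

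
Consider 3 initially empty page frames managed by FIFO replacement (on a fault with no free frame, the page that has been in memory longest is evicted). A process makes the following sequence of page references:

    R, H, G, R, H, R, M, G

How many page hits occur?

R: miss, frames [R]
H: miss, frames [R, H]
G: miss, frames [R, H, G]
R: hit
H: hit
R: hit
M: miss, evict R, frames [H, G, M]
G: hit
Hits: 4.

4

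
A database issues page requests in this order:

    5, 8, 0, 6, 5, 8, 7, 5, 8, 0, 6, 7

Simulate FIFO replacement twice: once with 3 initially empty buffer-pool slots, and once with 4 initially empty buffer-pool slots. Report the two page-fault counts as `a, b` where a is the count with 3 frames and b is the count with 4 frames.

9, 10

3 frames: F F F F F F F . . F F . → 9 faults.
4 frames: F F F F . . F F F F F F → 10 faults.
10 > 9: adding a frame increased faults — Belady's anomaly.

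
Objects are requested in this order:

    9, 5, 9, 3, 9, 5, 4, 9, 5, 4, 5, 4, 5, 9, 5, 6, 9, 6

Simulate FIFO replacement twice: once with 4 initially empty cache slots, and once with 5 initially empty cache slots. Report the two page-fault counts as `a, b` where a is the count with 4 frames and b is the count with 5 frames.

4 frames: F F . F . . F . . . . . . . . F F . → 6 faults.
5 frames: F F . F . . F . . . . . . . . F . . → 5 faults.
5 < 6: adding a frame reduced faults, as is typical.

6, 5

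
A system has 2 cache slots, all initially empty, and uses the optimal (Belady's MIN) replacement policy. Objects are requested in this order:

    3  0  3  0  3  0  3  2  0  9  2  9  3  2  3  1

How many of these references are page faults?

6

3 → miss, frames [3]
0 → miss, frames [3, 0]
3 → hit
0 → hit
3 → hit
0 → hit
3 → hit
2 → miss, evict 3, frames [0, 2]
0 → hit
9 → miss, evict 0, frames [2, 9]
2 → hit
9 → hit
3 → miss, evict 9, frames [2, 3]
2 → hit
3 → hit
1 → miss, evict 3, frames [2, 1]
Page faults: 6.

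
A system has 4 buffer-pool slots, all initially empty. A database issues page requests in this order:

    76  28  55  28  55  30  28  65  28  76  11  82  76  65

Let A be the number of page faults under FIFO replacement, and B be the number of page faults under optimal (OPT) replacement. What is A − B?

Under FIFO: F F F . . F . F . F F F . . → 8 faults.
Under OPT: F F F . . F . F . . F F . . → 7 faults.
A − B = 8 − 7 = 1.

1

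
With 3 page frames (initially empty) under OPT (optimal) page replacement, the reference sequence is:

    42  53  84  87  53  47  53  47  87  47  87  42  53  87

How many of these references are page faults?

6

42 -> miss, frames (42)
53 -> miss, frames (42 53)
84 -> miss, frames (42 53 84)
87 -> miss, evict 84, frames (42 53 87)
53 -> hit
47 -> miss, evict 42, frames (53 87 47)
53 -> hit
47 -> hit
87 -> hit
47 -> hit
87 -> hit
42 -> miss, evict 47, frames (53 87 42)
53 -> hit
87 -> hit
Page faults: 6.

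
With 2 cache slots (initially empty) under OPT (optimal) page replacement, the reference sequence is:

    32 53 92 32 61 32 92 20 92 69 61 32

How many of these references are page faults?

32 -> miss, frames [32]
53 -> miss, frames [32, 53]
92 -> miss, evict 53, frames [32, 92]
32 -> hit
61 -> miss, evict 92, frames [32, 61]
32 -> hit
92 -> miss, evict 32, frames [61, 92]
20 -> miss, evict 61, frames [92, 20]
92 -> hit
69 -> miss, evict 20, frames [92, 69]
61 -> miss, evict 69, frames [92, 61]
32 -> miss, evict 61, frames [92, 32]
Page faults: 9.

9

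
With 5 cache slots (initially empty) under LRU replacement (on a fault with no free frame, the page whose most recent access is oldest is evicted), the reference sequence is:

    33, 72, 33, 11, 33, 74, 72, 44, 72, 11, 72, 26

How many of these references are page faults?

6

33: fault, frames [33]
72: fault, frames [33, 72]
33: hit
11: fault, frames [72, 33, 11]
33: hit
74: fault, frames [72, 11, 33, 74]
72: hit
44: fault, frames [11, 33, 74, 72, 44]
72: hit
11: hit
72: hit
26: fault, evict 33, frames [74, 44, 11, 72, 26]
Page faults: 6.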